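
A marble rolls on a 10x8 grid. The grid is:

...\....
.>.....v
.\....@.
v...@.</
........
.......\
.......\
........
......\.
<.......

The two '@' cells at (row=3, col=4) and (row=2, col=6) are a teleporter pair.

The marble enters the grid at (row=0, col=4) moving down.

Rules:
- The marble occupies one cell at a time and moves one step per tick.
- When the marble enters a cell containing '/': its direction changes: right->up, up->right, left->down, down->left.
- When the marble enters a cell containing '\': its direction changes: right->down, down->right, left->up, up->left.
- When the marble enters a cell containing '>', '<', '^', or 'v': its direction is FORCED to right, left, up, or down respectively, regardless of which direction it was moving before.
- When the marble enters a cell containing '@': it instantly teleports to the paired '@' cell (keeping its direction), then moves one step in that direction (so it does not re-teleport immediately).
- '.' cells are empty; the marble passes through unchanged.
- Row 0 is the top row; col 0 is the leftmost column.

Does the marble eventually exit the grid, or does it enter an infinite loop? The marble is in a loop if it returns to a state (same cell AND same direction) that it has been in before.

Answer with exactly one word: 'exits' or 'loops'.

Answer: loops

Derivation:
Step 1: enter (0,4), '.' pass, move down to (1,4)
Step 2: enter (1,4), '.' pass, move down to (2,4)
Step 3: enter (2,4), '.' pass, move down to (3,4)
Step 4: enter (3,4), '@' teleport (3,4)->(2,6), also enter (2,6), move down to (3,6)
Step 5: enter (3,6), '<' forces down->left, move left to (3,5)
Step 6: enter (3,5), '.' pass, move left to (3,4)
Step 7: enter (3,4), '@' teleport (3,4)->(2,6), also enter (2,6), move left to (2,5)
Step 8: enter (2,5), '.' pass, move left to (2,4)
Step 9: enter (2,4), '.' pass, move left to (2,3)
Step 10: enter (2,3), '.' pass, move left to (2,2)
Step 11: enter (2,2), '.' pass, move left to (2,1)
Step 12: enter (2,1), '\' deflects left->up, move up to (1,1)
Step 13: enter (1,1), '>' forces up->right, move right to (1,2)
Step 14: enter (1,2), '.' pass, move right to (1,3)
Step 15: enter (1,3), '.' pass, move right to (1,4)
Step 16: enter (1,4), '.' pass, move right to (1,5)
Step 17: enter (1,5), '.' pass, move right to (1,6)
Step 18: enter (1,6), '.' pass, move right to (1,7)
Step 19: enter (1,7), 'v' forces right->down, move down to (2,7)
Step 20: enter (2,7), '.' pass, move down to (3,7)
Step 21: enter (3,7), '/' deflects down->left, move left to (3,6)
Step 22: enter (3,6), '<' forces left->left, move left to (3,5)
Step 23: at (3,5) dir=left — LOOP DETECTED (seen before)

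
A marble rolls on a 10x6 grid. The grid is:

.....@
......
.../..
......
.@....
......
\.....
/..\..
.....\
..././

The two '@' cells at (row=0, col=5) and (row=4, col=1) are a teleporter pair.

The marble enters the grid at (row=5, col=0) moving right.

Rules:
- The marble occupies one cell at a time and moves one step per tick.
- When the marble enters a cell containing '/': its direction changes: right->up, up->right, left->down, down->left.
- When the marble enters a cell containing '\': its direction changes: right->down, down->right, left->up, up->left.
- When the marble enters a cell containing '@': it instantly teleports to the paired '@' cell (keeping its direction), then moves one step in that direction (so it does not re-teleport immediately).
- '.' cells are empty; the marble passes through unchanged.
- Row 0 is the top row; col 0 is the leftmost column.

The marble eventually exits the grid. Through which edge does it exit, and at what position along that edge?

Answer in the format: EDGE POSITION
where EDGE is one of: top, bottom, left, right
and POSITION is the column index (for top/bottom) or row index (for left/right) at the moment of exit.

Answer: right 5

Derivation:
Step 1: enter (5,0), '.' pass, move right to (5,1)
Step 2: enter (5,1), '.' pass, move right to (5,2)
Step 3: enter (5,2), '.' pass, move right to (5,3)
Step 4: enter (5,3), '.' pass, move right to (5,4)
Step 5: enter (5,4), '.' pass, move right to (5,5)
Step 6: enter (5,5), '.' pass, move right to (5,6)
Step 7: at (5,6) — EXIT via right edge, pos 5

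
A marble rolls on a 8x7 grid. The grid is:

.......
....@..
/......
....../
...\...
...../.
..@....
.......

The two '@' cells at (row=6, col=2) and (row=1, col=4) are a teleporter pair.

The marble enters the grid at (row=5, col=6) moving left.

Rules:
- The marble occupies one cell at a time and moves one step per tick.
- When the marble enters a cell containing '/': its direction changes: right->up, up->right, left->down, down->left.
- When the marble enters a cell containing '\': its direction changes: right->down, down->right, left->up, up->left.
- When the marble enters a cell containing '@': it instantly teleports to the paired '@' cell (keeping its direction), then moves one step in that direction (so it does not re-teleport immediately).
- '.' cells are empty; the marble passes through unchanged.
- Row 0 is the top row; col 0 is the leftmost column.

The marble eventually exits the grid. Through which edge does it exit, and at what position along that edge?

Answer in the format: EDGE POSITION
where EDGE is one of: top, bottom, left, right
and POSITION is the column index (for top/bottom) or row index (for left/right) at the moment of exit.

Step 1: enter (5,6), '.' pass, move left to (5,5)
Step 2: enter (5,5), '/' deflects left->down, move down to (6,5)
Step 3: enter (6,5), '.' pass, move down to (7,5)
Step 4: enter (7,5), '.' pass, move down to (8,5)
Step 5: at (8,5) — EXIT via bottom edge, pos 5

Answer: bottom 5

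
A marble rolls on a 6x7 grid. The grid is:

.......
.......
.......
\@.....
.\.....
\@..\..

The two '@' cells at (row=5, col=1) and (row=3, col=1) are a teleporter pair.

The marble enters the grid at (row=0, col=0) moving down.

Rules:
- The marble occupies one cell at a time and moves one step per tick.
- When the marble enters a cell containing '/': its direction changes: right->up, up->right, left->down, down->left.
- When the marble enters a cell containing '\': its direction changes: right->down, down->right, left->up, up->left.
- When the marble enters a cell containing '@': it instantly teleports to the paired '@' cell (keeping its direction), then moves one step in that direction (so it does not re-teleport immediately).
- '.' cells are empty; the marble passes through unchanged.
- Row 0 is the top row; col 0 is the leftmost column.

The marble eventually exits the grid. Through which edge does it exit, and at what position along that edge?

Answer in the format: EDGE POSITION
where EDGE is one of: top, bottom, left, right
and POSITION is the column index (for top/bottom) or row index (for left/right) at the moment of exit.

Step 1: enter (0,0), '.' pass, move down to (1,0)
Step 2: enter (1,0), '.' pass, move down to (2,0)
Step 3: enter (2,0), '.' pass, move down to (3,0)
Step 4: enter (3,0), '\' deflects down->right, move right to (3,1)
Step 5: enter (3,1), '@' teleport (3,1)->(5,1), also enter (5,1), move right to (5,2)
Step 6: enter (5,2), '.' pass, move right to (5,3)
Step 7: enter (5,3), '.' pass, move right to (5,4)
Step 8: enter (5,4), '\' deflects right->down, move down to (6,4)
Step 9: at (6,4) — EXIT via bottom edge, pos 4

Answer: bottom 4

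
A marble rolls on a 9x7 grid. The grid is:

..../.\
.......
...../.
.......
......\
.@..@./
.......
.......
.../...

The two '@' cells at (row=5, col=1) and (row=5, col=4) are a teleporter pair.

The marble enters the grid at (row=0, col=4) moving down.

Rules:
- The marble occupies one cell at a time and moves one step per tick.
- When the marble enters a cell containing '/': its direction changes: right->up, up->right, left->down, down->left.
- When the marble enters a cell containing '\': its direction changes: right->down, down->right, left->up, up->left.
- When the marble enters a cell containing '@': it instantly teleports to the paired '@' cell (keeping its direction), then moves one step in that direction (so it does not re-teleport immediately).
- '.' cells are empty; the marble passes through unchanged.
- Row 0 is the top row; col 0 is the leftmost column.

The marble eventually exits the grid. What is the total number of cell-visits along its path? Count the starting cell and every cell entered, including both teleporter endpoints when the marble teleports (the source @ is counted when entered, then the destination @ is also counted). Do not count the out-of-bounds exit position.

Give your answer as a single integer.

Step 1: enter (0,4), '/' deflects down->left, move left to (0,3)
Step 2: enter (0,3), '.' pass, move left to (0,2)
Step 3: enter (0,2), '.' pass, move left to (0,1)
Step 4: enter (0,1), '.' pass, move left to (0,0)
Step 5: enter (0,0), '.' pass, move left to (0,-1)
Step 6: at (0,-1) — EXIT via left edge, pos 0
Path length (cell visits): 5

Answer: 5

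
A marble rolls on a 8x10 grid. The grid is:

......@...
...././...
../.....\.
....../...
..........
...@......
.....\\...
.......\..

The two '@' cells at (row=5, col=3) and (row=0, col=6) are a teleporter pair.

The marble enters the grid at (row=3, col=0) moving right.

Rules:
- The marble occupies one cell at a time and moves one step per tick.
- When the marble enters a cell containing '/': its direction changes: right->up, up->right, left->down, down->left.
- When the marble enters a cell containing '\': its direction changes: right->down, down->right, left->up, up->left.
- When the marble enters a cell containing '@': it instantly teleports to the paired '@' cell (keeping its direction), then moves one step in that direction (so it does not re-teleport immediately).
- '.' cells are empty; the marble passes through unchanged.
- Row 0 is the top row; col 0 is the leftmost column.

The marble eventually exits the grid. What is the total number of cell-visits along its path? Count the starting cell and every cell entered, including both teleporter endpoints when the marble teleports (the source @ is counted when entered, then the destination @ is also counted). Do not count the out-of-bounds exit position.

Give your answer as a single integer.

Answer: 12

Derivation:
Step 1: enter (3,0), '.' pass, move right to (3,1)
Step 2: enter (3,1), '.' pass, move right to (3,2)
Step 3: enter (3,2), '.' pass, move right to (3,3)
Step 4: enter (3,3), '.' pass, move right to (3,4)
Step 5: enter (3,4), '.' pass, move right to (3,5)
Step 6: enter (3,5), '.' pass, move right to (3,6)
Step 7: enter (3,6), '/' deflects right->up, move up to (2,6)
Step 8: enter (2,6), '.' pass, move up to (1,6)
Step 9: enter (1,6), '/' deflects up->right, move right to (1,7)
Step 10: enter (1,7), '.' pass, move right to (1,8)
Step 11: enter (1,8), '.' pass, move right to (1,9)
Step 12: enter (1,9), '.' pass, move right to (1,10)
Step 13: at (1,10) — EXIT via right edge, pos 1
Path length (cell visits): 12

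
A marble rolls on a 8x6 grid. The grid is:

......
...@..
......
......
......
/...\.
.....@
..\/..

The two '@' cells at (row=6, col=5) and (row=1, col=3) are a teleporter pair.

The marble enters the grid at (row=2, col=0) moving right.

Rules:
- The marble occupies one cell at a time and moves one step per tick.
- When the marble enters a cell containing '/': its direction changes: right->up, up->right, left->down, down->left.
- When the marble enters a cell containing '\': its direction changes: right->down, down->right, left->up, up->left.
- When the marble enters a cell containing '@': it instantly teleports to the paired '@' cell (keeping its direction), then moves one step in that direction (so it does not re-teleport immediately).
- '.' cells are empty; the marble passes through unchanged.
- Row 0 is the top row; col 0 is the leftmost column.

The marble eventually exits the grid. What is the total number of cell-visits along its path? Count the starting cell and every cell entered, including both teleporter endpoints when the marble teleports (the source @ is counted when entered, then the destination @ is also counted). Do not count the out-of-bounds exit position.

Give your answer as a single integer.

Answer: 6

Derivation:
Step 1: enter (2,0), '.' pass, move right to (2,1)
Step 2: enter (2,1), '.' pass, move right to (2,2)
Step 3: enter (2,2), '.' pass, move right to (2,3)
Step 4: enter (2,3), '.' pass, move right to (2,4)
Step 5: enter (2,4), '.' pass, move right to (2,5)
Step 6: enter (2,5), '.' pass, move right to (2,6)
Step 7: at (2,6) — EXIT via right edge, pos 2
Path length (cell visits): 6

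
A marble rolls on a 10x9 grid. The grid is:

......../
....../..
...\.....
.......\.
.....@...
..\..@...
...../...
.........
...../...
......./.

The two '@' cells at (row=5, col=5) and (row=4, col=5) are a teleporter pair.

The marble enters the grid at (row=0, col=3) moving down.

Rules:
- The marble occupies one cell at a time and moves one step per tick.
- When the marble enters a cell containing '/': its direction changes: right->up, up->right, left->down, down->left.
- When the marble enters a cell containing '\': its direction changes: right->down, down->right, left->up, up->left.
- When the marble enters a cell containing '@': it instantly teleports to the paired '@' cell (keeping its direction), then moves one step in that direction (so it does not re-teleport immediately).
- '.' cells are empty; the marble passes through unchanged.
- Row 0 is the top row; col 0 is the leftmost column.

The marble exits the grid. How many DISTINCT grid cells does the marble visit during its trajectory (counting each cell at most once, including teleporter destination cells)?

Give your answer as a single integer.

Step 1: enter (0,3), '.' pass, move down to (1,3)
Step 2: enter (1,3), '.' pass, move down to (2,3)
Step 3: enter (2,3), '\' deflects down->right, move right to (2,4)
Step 4: enter (2,4), '.' pass, move right to (2,5)
Step 5: enter (2,5), '.' pass, move right to (2,6)
Step 6: enter (2,6), '.' pass, move right to (2,7)
Step 7: enter (2,7), '.' pass, move right to (2,8)
Step 8: enter (2,8), '.' pass, move right to (2,9)
Step 9: at (2,9) — EXIT via right edge, pos 2
Distinct cells visited: 8 (path length 8)

Answer: 8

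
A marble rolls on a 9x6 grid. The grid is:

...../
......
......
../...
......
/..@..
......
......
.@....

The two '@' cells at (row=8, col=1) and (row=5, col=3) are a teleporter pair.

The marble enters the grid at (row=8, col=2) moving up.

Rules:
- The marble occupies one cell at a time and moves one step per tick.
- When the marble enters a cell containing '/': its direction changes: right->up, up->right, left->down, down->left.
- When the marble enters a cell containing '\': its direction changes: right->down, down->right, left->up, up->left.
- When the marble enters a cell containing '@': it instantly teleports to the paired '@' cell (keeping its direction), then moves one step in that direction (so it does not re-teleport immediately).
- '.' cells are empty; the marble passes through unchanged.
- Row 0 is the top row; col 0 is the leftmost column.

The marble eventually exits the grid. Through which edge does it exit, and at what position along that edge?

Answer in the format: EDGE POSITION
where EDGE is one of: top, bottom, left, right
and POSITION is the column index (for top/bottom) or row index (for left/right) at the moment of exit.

Step 1: enter (8,2), '.' pass, move up to (7,2)
Step 2: enter (7,2), '.' pass, move up to (6,2)
Step 3: enter (6,2), '.' pass, move up to (5,2)
Step 4: enter (5,2), '.' pass, move up to (4,2)
Step 5: enter (4,2), '.' pass, move up to (3,2)
Step 6: enter (3,2), '/' deflects up->right, move right to (3,3)
Step 7: enter (3,3), '.' pass, move right to (3,4)
Step 8: enter (3,4), '.' pass, move right to (3,5)
Step 9: enter (3,5), '.' pass, move right to (3,6)
Step 10: at (3,6) — EXIT via right edge, pos 3

Answer: right 3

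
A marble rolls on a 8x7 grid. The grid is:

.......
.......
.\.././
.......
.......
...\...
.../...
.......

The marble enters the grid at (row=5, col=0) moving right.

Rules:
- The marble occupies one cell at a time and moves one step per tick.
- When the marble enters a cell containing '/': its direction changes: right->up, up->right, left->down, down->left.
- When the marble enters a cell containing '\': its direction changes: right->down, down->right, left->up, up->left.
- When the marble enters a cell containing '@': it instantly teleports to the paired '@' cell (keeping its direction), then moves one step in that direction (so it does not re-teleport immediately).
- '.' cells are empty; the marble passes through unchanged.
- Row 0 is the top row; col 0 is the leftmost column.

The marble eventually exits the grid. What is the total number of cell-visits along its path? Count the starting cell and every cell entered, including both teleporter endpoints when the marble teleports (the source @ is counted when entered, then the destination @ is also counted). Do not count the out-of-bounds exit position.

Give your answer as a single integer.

Step 1: enter (5,0), '.' pass, move right to (5,1)
Step 2: enter (5,1), '.' pass, move right to (5,2)
Step 3: enter (5,2), '.' pass, move right to (5,3)
Step 4: enter (5,3), '\' deflects right->down, move down to (6,3)
Step 5: enter (6,3), '/' deflects down->left, move left to (6,2)
Step 6: enter (6,2), '.' pass, move left to (6,1)
Step 7: enter (6,1), '.' pass, move left to (6,0)
Step 8: enter (6,0), '.' pass, move left to (6,-1)
Step 9: at (6,-1) — EXIT via left edge, pos 6
Path length (cell visits): 8

Answer: 8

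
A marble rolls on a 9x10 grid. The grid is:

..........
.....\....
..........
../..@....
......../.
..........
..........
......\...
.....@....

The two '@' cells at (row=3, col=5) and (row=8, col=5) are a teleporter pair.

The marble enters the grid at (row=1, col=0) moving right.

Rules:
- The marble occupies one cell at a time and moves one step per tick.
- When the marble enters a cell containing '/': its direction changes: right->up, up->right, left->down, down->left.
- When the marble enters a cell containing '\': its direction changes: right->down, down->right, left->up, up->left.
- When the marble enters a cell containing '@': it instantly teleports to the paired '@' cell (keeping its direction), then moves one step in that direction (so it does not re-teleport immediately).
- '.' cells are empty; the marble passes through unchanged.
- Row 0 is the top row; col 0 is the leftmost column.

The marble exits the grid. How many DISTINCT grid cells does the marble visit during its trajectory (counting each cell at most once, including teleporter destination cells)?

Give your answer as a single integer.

Step 1: enter (1,0), '.' pass, move right to (1,1)
Step 2: enter (1,1), '.' pass, move right to (1,2)
Step 3: enter (1,2), '.' pass, move right to (1,3)
Step 4: enter (1,3), '.' pass, move right to (1,4)
Step 5: enter (1,4), '.' pass, move right to (1,5)
Step 6: enter (1,5), '\' deflects right->down, move down to (2,5)
Step 7: enter (2,5), '.' pass, move down to (3,5)
Step 8: enter (3,5), '@' teleport (3,5)->(8,5), also enter (8,5), move down to (9,5)
Step 9: at (9,5) — EXIT via bottom edge, pos 5
Distinct cells visited: 9 (path length 9)

Answer: 9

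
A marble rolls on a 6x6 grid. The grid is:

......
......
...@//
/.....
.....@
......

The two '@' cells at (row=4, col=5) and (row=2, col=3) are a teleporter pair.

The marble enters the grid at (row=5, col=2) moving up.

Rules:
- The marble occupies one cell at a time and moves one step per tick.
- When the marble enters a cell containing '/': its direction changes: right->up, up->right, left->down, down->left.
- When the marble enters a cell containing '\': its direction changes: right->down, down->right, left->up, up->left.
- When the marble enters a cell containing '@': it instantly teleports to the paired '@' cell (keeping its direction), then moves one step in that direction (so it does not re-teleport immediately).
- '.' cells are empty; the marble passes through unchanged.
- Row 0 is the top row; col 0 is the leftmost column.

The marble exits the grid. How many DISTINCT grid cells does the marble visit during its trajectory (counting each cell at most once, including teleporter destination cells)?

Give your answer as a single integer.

Answer: 6

Derivation:
Step 1: enter (5,2), '.' pass, move up to (4,2)
Step 2: enter (4,2), '.' pass, move up to (3,2)
Step 3: enter (3,2), '.' pass, move up to (2,2)
Step 4: enter (2,2), '.' pass, move up to (1,2)
Step 5: enter (1,2), '.' pass, move up to (0,2)
Step 6: enter (0,2), '.' pass, move up to (-1,2)
Step 7: at (-1,2) — EXIT via top edge, pos 2
Distinct cells visited: 6 (path length 6)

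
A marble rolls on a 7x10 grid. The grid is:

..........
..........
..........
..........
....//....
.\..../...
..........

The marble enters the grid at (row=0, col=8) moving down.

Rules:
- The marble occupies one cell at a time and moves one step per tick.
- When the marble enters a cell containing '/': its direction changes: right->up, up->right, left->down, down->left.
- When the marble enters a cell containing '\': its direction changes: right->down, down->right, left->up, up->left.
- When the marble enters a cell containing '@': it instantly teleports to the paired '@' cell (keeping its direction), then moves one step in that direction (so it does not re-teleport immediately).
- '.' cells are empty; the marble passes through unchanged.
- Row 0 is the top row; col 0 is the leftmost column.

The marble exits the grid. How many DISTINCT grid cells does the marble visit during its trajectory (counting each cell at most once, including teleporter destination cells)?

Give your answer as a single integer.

Answer: 7

Derivation:
Step 1: enter (0,8), '.' pass, move down to (1,8)
Step 2: enter (1,8), '.' pass, move down to (2,8)
Step 3: enter (2,8), '.' pass, move down to (3,8)
Step 4: enter (3,8), '.' pass, move down to (4,8)
Step 5: enter (4,8), '.' pass, move down to (5,8)
Step 6: enter (5,8), '.' pass, move down to (6,8)
Step 7: enter (6,8), '.' pass, move down to (7,8)
Step 8: at (7,8) — EXIT via bottom edge, pos 8
Distinct cells visited: 7 (path length 7)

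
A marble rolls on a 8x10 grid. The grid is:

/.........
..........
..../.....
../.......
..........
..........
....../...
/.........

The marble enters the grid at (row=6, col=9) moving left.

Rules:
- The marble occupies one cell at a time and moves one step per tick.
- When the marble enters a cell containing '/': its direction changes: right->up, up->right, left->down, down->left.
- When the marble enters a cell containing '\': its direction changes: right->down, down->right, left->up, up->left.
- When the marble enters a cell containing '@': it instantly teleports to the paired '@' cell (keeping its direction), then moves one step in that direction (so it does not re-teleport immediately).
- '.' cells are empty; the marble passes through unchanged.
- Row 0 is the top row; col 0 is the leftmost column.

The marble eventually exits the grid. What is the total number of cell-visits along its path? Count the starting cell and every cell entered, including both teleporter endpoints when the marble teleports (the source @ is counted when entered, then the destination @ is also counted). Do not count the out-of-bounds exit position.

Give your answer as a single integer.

Step 1: enter (6,9), '.' pass, move left to (6,8)
Step 2: enter (6,8), '.' pass, move left to (6,7)
Step 3: enter (6,7), '.' pass, move left to (6,6)
Step 4: enter (6,6), '/' deflects left->down, move down to (7,6)
Step 5: enter (7,6), '.' pass, move down to (8,6)
Step 6: at (8,6) — EXIT via bottom edge, pos 6
Path length (cell visits): 5

Answer: 5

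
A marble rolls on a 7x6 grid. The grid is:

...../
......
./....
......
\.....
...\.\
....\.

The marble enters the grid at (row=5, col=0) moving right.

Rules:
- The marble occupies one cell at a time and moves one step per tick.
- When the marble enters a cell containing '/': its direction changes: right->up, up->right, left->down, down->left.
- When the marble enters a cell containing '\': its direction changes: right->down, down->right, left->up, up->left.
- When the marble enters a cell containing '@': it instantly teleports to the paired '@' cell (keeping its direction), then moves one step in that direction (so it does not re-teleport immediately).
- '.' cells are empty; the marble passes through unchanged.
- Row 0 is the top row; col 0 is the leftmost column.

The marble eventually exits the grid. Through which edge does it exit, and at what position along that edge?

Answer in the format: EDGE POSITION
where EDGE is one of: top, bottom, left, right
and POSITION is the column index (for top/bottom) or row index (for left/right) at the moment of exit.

Step 1: enter (5,0), '.' pass, move right to (5,1)
Step 2: enter (5,1), '.' pass, move right to (5,2)
Step 3: enter (5,2), '.' pass, move right to (5,3)
Step 4: enter (5,3), '\' deflects right->down, move down to (6,3)
Step 5: enter (6,3), '.' pass, move down to (7,3)
Step 6: at (7,3) — EXIT via bottom edge, pos 3

Answer: bottom 3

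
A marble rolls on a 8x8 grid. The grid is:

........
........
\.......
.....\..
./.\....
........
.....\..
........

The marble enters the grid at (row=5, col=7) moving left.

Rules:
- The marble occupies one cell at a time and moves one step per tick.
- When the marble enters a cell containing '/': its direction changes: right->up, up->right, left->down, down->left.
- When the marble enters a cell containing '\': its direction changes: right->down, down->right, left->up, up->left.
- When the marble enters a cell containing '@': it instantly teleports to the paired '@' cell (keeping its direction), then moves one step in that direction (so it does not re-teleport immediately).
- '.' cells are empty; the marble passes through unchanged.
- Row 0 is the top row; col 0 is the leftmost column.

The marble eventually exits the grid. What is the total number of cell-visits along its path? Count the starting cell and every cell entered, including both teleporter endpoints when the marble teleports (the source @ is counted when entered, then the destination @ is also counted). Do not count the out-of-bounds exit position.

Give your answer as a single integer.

Step 1: enter (5,7), '.' pass, move left to (5,6)
Step 2: enter (5,6), '.' pass, move left to (5,5)
Step 3: enter (5,5), '.' pass, move left to (5,4)
Step 4: enter (5,4), '.' pass, move left to (5,3)
Step 5: enter (5,3), '.' pass, move left to (5,2)
Step 6: enter (5,2), '.' pass, move left to (5,1)
Step 7: enter (5,1), '.' pass, move left to (5,0)
Step 8: enter (5,0), '.' pass, move left to (5,-1)
Step 9: at (5,-1) — EXIT via left edge, pos 5
Path length (cell visits): 8

Answer: 8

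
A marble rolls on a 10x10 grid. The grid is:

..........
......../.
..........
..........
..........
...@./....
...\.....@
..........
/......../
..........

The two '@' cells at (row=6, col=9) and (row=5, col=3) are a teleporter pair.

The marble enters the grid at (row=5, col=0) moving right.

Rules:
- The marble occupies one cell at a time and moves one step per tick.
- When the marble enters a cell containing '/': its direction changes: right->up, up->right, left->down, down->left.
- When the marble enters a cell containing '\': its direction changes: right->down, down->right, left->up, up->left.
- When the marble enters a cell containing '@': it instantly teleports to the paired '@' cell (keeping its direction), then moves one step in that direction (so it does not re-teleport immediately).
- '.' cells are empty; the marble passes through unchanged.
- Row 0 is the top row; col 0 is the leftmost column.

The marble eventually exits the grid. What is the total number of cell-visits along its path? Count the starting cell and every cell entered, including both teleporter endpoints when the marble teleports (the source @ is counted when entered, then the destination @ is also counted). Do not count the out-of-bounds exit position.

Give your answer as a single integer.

Step 1: enter (5,0), '.' pass, move right to (5,1)
Step 2: enter (5,1), '.' pass, move right to (5,2)
Step 3: enter (5,2), '.' pass, move right to (5,3)
Step 4: enter (5,3), '@' teleport (5,3)->(6,9), also enter (6,9), move right to (6,10)
Step 5: at (6,10) — EXIT via right edge, pos 6
Path length (cell visits): 5

Answer: 5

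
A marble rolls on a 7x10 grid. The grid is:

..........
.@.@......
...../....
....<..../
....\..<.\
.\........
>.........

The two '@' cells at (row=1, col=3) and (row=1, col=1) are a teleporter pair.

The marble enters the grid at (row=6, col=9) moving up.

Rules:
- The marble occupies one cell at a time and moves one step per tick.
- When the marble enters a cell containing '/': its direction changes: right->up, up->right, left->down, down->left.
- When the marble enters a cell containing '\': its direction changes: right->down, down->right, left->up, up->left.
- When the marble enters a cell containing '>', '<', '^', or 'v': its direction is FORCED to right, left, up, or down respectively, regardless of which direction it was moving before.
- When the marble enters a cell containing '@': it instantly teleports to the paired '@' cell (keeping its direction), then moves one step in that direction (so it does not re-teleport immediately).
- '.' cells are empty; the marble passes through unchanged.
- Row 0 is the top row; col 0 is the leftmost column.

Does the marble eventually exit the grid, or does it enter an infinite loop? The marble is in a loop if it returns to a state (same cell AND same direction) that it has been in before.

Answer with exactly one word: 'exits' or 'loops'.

Step 1: enter (6,9), '.' pass, move up to (5,9)
Step 2: enter (5,9), '.' pass, move up to (4,9)
Step 3: enter (4,9), '\' deflects up->left, move left to (4,8)
Step 4: enter (4,8), '.' pass, move left to (4,7)
Step 5: enter (4,7), '<' forces left->left, move left to (4,6)
Step 6: enter (4,6), '.' pass, move left to (4,5)
Step 7: enter (4,5), '.' pass, move left to (4,4)
Step 8: enter (4,4), '\' deflects left->up, move up to (3,4)
Step 9: enter (3,4), '<' forces up->left, move left to (3,3)
Step 10: enter (3,3), '.' pass, move left to (3,2)
Step 11: enter (3,2), '.' pass, move left to (3,1)
Step 12: enter (3,1), '.' pass, move left to (3,0)
Step 13: enter (3,0), '.' pass, move left to (3,-1)
Step 14: at (3,-1) — EXIT via left edge, pos 3

Answer: exits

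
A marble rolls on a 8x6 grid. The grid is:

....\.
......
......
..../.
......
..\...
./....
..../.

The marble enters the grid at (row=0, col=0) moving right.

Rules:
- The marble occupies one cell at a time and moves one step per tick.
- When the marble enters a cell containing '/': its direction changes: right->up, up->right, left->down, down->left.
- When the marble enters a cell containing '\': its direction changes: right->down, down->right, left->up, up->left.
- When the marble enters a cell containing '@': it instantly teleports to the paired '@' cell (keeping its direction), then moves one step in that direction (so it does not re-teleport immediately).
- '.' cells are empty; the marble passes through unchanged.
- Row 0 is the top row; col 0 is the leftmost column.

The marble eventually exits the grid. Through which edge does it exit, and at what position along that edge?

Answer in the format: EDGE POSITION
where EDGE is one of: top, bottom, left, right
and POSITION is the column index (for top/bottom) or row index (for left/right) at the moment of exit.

Step 1: enter (0,0), '.' pass, move right to (0,1)
Step 2: enter (0,1), '.' pass, move right to (0,2)
Step 3: enter (0,2), '.' pass, move right to (0,3)
Step 4: enter (0,3), '.' pass, move right to (0,4)
Step 5: enter (0,4), '\' deflects right->down, move down to (1,4)
Step 6: enter (1,4), '.' pass, move down to (2,4)
Step 7: enter (2,4), '.' pass, move down to (3,4)
Step 8: enter (3,4), '/' deflects down->left, move left to (3,3)
Step 9: enter (3,3), '.' pass, move left to (3,2)
Step 10: enter (3,2), '.' pass, move left to (3,1)
Step 11: enter (3,1), '.' pass, move left to (3,0)
Step 12: enter (3,0), '.' pass, move left to (3,-1)
Step 13: at (3,-1) — EXIT via left edge, pos 3

Answer: left 3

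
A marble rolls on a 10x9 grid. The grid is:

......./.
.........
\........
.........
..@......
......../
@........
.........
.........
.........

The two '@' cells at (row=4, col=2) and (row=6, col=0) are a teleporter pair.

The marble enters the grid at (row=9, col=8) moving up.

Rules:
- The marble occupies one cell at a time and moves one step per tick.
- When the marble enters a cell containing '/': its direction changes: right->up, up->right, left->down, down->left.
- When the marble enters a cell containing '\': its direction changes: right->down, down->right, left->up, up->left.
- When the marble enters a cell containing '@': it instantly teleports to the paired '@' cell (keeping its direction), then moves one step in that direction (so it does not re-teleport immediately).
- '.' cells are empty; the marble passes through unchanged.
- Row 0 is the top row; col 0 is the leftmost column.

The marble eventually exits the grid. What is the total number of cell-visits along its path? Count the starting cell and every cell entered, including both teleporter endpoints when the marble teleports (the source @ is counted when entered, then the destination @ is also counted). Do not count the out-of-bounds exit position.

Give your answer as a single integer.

Step 1: enter (9,8), '.' pass, move up to (8,8)
Step 2: enter (8,8), '.' pass, move up to (7,8)
Step 3: enter (7,8), '.' pass, move up to (6,8)
Step 4: enter (6,8), '.' pass, move up to (5,8)
Step 5: enter (5,8), '/' deflects up->right, move right to (5,9)
Step 6: at (5,9) — EXIT via right edge, pos 5
Path length (cell visits): 5

Answer: 5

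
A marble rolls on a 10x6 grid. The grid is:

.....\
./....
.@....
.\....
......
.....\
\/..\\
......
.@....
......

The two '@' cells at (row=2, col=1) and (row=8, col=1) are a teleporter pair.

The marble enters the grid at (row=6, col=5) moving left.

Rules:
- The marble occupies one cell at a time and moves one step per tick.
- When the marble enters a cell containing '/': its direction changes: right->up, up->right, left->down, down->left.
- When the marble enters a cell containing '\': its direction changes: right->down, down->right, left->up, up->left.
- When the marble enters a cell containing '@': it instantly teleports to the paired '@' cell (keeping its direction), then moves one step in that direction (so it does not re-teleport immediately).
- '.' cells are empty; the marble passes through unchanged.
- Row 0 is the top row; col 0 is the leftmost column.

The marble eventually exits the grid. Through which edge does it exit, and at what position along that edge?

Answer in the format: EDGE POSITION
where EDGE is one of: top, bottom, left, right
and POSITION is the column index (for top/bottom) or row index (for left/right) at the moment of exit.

Step 1: enter (6,5), '\' deflects left->up, move up to (5,5)
Step 2: enter (5,5), '\' deflects up->left, move left to (5,4)
Step 3: enter (5,4), '.' pass, move left to (5,3)
Step 4: enter (5,3), '.' pass, move left to (5,2)
Step 5: enter (5,2), '.' pass, move left to (5,1)
Step 6: enter (5,1), '.' pass, move left to (5,0)
Step 7: enter (5,0), '.' pass, move left to (5,-1)
Step 8: at (5,-1) — EXIT via left edge, pos 5

Answer: left 5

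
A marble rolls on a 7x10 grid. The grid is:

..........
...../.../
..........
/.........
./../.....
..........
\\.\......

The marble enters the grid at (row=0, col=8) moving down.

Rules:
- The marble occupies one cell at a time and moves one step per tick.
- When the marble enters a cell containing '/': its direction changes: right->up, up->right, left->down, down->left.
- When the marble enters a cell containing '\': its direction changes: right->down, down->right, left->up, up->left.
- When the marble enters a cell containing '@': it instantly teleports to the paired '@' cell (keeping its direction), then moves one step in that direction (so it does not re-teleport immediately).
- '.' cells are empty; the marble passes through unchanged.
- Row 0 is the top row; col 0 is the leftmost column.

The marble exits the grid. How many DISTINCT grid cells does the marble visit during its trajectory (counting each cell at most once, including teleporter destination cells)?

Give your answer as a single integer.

Step 1: enter (0,8), '.' pass, move down to (1,8)
Step 2: enter (1,8), '.' pass, move down to (2,8)
Step 3: enter (2,8), '.' pass, move down to (3,8)
Step 4: enter (3,8), '.' pass, move down to (4,8)
Step 5: enter (4,8), '.' pass, move down to (5,8)
Step 6: enter (5,8), '.' pass, move down to (6,8)
Step 7: enter (6,8), '.' pass, move down to (7,8)
Step 8: at (7,8) — EXIT via bottom edge, pos 8
Distinct cells visited: 7 (path length 7)

Answer: 7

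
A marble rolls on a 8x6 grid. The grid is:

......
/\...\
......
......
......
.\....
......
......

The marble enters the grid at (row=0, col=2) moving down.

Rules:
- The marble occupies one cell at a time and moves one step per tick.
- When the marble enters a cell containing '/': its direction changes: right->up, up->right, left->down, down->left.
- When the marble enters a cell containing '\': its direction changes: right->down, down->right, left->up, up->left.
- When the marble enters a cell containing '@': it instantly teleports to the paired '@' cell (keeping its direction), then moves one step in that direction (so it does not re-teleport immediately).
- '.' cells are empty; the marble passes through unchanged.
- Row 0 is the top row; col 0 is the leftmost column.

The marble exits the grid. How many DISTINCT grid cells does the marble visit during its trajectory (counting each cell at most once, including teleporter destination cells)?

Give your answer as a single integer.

Answer: 8

Derivation:
Step 1: enter (0,2), '.' pass, move down to (1,2)
Step 2: enter (1,2), '.' pass, move down to (2,2)
Step 3: enter (2,2), '.' pass, move down to (3,2)
Step 4: enter (3,2), '.' pass, move down to (4,2)
Step 5: enter (4,2), '.' pass, move down to (5,2)
Step 6: enter (5,2), '.' pass, move down to (6,2)
Step 7: enter (6,2), '.' pass, move down to (7,2)
Step 8: enter (7,2), '.' pass, move down to (8,2)
Step 9: at (8,2) — EXIT via bottom edge, pos 2
Distinct cells visited: 8 (path length 8)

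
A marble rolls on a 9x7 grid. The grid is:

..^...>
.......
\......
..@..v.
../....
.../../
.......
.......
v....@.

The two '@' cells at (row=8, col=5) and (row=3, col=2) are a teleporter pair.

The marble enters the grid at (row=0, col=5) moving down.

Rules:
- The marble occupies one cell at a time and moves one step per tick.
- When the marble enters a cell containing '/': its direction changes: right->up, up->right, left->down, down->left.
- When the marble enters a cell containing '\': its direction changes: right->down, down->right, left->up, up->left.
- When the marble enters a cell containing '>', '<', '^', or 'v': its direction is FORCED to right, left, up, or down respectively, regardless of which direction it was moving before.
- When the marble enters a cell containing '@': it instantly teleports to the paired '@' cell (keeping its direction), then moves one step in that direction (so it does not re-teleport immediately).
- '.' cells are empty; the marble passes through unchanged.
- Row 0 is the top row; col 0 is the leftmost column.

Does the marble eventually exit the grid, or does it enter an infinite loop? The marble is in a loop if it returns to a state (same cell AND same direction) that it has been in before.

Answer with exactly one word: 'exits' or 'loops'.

Step 1: enter (0,5), '.' pass, move down to (1,5)
Step 2: enter (1,5), '.' pass, move down to (2,5)
Step 3: enter (2,5), '.' pass, move down to (3,5)
Step 4: enter (3,5), 'v' forces down->down, move down to (4,5)
Step 5: enter (4,5), '.' pass, move down to (5,5)
Step 6: enter (5,5), '.' pass, move down to (6,5)
Step 7: enter (6,5), '.' pass, move down to (7,5)
Step 8: enter (7,5), '.' pass, move down to (8,5)
Step 9: enter (8,5), '@' teleport (8,5)->(3,2), also enter (3,2), move down to (4,2)
Step 10: enter (4,2), '/' deflects down->left, move left to (4,1)
Step 11: enter (4,1), '.' pass, move left to (4,0)
Step 12: enter (4,0), '.' pass, move left to (4,-1)
Step 13: at (4,-1) — EXIT via left edge, pos 4

Answer: exits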